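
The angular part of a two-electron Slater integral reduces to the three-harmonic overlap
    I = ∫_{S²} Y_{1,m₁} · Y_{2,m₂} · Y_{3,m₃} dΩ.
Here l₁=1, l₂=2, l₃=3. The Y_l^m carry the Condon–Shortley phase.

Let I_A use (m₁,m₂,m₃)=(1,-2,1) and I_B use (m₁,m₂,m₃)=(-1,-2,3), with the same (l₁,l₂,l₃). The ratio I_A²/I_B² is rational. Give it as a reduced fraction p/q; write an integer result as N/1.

Shared (l₁,l₂,l₃)=(1,2,3): N and (l;000)² cancel in I_A²/I_B².
A: Δ = 0!·2!·4!/7! = 1/105; Racah Σ t=0..0: t=0:+1/48 = 1/48; ⇒ 3j(1 2 3; 1 -2 1)² = 1/105, sgn +1
B: Δ = 0!·2!·4!/7! = 1/105; Racah Σ t=0..0: t=0:+1/48 = 1/48; ⇒ 3j(1 2 3; -1 -2 3)² = 1/7, sgn +1
I_A²/I_B² = (1/105)/(1/7) = 1/15

1/15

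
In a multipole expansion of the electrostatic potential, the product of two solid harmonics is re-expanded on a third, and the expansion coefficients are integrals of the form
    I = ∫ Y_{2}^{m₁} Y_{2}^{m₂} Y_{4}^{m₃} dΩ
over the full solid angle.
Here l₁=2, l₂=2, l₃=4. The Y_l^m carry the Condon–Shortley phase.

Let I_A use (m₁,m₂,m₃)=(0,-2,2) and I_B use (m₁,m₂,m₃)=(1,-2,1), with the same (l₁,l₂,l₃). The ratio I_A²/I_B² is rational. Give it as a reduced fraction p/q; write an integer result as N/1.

Shared (l₁,l₂,l₃)=(2,2,4): N and (l;000)² cancel in I_A²/I_B².
A: Δ = 0!·4!·4!/9! = 1/630; Racah Σ t=0..0: t=0:+1/96 = 1/96; ⇒ 3j(2 2 4; 0 -2 2)² = 1/42, sgn +1
B: Δ = 0!·4!·4!/9! = 1/630; Racah Σ t=0..0: t=0:+1/144 = 1/144; ⇒ 3j(2 2 4; 1 -2 1)² = 1/126, sgn -1
I_A²/I_B² = (1/42)/(1/126) = 3/1

3/1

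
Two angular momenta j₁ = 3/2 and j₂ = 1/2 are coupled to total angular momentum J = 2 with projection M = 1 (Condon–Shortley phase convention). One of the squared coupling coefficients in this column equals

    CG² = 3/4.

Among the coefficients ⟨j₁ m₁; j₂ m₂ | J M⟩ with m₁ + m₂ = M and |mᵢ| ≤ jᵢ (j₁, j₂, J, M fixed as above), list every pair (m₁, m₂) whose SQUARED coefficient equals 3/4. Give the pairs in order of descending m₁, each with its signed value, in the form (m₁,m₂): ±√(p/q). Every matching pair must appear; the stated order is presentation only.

Admissible pairs with m₁+m₂ = M = 1: (1/2,1/2), (3/2,-1/2)
  (m₁,m₂)=(3/2,-1/2): CG² = 1/4, CG = +√(1/4)
  (m₁,m₂)=(1/2,1/2): CG² = 3/4, CG = +√(3/4)   ← matches the target
Pairs with CG² = 3/4: (1/2,1/2): +√(3/4)

(1/2,1/2): +√(3/4)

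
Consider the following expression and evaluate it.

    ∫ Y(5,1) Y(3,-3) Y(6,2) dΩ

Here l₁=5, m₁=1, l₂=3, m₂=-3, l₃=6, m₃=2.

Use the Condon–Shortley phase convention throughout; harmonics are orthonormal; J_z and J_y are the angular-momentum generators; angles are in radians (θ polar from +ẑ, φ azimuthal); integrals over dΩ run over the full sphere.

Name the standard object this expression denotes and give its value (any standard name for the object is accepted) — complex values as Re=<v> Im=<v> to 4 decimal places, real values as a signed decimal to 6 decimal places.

Gaunt coefficient, -0.174062

This is a Gaunt coefficient — the integral of a triple product of spherical harmonics over the sphere.
m-sum 0 ✓  L=14 even ✓  2≤6≤8 ✓
Π(2lᵢ+1) = 11×7×13 = 1001
triangle coeff Δ(5,3,6) = 1/675675
Σ_t [0,2]: t=0:+1/8640 t=1:−1/2304 t=2:+1/8640 = -7/34560
(3j)²=7/429 [(5 3 6; 0 0 0)], sign=-1
Σ_t [0,0]: t=0:+1/27648 = 1/27648
(3j)²=10/429 [(5 3 6; 1 -3 2)], sign=+1
⇒ 4πI² = 490/1287
I = (-1)√(490/1287/(4π)) = -0.17406195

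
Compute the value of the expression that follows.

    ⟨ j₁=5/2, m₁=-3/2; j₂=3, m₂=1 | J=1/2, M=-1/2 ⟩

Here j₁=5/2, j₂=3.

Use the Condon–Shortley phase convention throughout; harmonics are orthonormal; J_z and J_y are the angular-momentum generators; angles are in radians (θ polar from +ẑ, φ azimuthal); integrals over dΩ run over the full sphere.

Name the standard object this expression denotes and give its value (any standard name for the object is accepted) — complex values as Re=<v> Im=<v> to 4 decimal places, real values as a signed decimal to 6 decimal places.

This is a Clebsch–Gordan (vector-coupling) coefficient.
j₁+j₂−J=5  J+j₁−j₂=0  J−j₁+j₂=1  j₁+j₂+J+1=7
(j₁±m₁, j₂±m₂, J±M) = (1,4,4,2,0,1)
P² = 384/7
sum k=4..4:
  [4] +1/24 = 1/24
S = 1/24
C² = P²·S² = 2/21 ; C = +0.308607

Clebsch–Gordan coefficient, +√(2/21) ≈ +0.308607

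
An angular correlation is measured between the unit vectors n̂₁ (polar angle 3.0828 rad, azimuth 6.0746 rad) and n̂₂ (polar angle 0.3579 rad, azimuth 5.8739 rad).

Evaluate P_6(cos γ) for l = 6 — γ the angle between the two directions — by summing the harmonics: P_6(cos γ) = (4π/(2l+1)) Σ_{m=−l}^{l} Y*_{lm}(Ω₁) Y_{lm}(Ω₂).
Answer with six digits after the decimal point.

Summing Y*_{l m}(θ₁,φ₁)·Y_{l m}(θ₂,φ₂) over m ∈ [−6, 6]; prefactor 4π/(2·6+1) = 0.966644:
  term(m=-6) = (0.000000, 0.000000)   from Y*(Ω₁)=(0.000000, -0.000000), Y(Ω₂)=(-0.000691, 0.000565)
  term(m=-5) = (-0.000000, -0.000000)   from Y*(Ω₁)=(-0.000001, 0.000001), Y(Ω₂)=(-0.003786, 0.007351)
  term(m=-4) = (0.000001, 0.000001)   from Y*(Ω₁)=(0.000028, -0.000031), Y(Ω₂)=(-0.003081, 0.046373)
  term(m=-3) = (-0.000151, -0.000104)   from Y*(Ω₁)=(-0.000851, 0.000615), Y(Ω₂)=(0.058649, 0.164262)
  term(m=-2) = (0.006948, 0.002949)   from Y*(Ω₁)=(0.016279, -0.007215), Y(Ω₂)=(0.289653, 0.309536)
  term(m=-1) = (-0.102840, -0.020922)   from Y*(Ω₁)=(-0.186203, 0.039413), Y(Ω₂)=(0.505855, 0.219431)
  term(m=+0) = (0.040467, 0.000000)   from Y*(Ω₁)=(0.980521, -0.000000), Y(Ω₂)=(0.041271, 0.000000)
  term(m=+1) = (-0.102840, 0.020922)   from Y*(Ω₁)=(0.186203, 0.039413), Y(Ω₂)=(-0.505855, 0.219431)
  term(m=+2) = (0.006948, -0.002949)   from Y*(Ω₁)=(0.016279, 0.007215), Y(Ω₂)=(0.289653, -0.309536)
  term(m=+3) = (-0.000151, 0.000104)   from Y*(Ω₁)=(0.000851, 0.000615), Y(Ω₂)=(-0.058649, 0.164262)
  term(m=+4) = (0.000001, -0.000001)   from Y*(Ω₁)=(0.000028, 0.000031), Y(Ω₂)=(-0.003081, -0.046373)
  term(m=+5) = (-0.000000, 0.000000)   from Y*(Ω₁)=(0.000001, 0.000001), Y(Ω₂)=(0.003786, 0.007351)
  term(m=+6) = (0.000000, -0.000000)   from Y*(Ω₁)=(0.000000, 0.000000), Y(Ω₂)=(-0.000691, -0.000565)
Total Σ_m = (-0.151616, -0.000000). Multiply by 0.966644: (-0.146559, -0.000000). P_6(cos γ) = -0.146559

-0.146559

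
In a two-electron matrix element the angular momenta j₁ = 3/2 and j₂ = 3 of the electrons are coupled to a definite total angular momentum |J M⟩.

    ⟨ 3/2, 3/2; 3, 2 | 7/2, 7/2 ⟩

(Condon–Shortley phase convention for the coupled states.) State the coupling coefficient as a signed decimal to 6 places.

√[8·1!2!5!/9! · 3!0!5!1!7!0!] = √(19200)
  +(−1)^0/∏(0,1,0,5,2,0)! = 1/240  (running 1/240)
⟨..|..⟩ = √(19200)·(1/240) = +0.577350

+√(1/3) ≈ +0.577350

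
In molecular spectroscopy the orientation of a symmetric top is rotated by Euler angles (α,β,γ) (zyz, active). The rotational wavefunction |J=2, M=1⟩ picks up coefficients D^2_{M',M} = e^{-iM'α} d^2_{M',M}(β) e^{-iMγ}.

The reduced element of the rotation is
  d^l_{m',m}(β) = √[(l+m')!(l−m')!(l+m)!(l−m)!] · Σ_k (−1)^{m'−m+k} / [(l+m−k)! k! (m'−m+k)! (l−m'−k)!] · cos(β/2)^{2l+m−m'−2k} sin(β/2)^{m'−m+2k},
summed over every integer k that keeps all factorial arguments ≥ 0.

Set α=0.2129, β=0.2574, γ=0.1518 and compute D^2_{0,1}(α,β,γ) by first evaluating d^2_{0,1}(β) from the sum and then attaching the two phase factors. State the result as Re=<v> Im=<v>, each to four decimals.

Re=0.2980 Im=-0.0456

Split into d^2_{0,1}(β=0.2574) × two z-phases.
With c≡cos(β/2)=0.991730 and s≡sin(β/2)=0.128345, N=[2·2·6·1]^{1/2}=4.898979
k∈{1,2} keeps every argument non-negative
  k=1: (−1)^0·4.8990/(2)·0.9917^3·0.1283^1 = +0.306644
  k=2: (−1)^1·4.8990/(2)·0.9917^1·0.1283^3 = -0.005136
d^2_{0,1}(0.2574) = +0.306644 -0.005136 = +0.301508
D = (+1.000000+0.000000i)·(+0.301508)·(+0.988500-0.151218i) = +0.298041-0.045593i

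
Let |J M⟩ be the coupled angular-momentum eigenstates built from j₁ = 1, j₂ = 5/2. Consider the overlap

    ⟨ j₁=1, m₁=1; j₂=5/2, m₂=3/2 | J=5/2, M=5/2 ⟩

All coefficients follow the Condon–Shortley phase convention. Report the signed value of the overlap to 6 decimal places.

+0.534522

triangle: 1!·1!·4!/7! = 24/5040
(j±m)!: 2!·0!·4!·1!·5!·0! = 5760
prefactor² = (2J+1)·Δ·N² = 1152/7
  k=0: +1/(0!·1!·0!·4!·1!·0!) = 1/24
Σ = 1/24  ⇒  CG² = 1152/7·(1/24)² = 2/7
CG = +√(2/7) = +0.534522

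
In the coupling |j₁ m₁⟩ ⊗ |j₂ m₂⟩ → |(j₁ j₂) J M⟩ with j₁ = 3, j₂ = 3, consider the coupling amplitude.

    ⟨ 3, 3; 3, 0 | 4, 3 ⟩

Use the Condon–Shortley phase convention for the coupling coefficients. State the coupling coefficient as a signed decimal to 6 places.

+0.639602  (= +√(9/22))

triangle: 2!*4!*4!/11! = 1152/39916800
(j±m)!: 6!*0!*3!*3!*7!*1! = 130636800
prefactor² = (2J+1)*Δ*N² = 373248/11
  k=0: +1/(0!*2!*0!*3!*4!*1!) = 1/288
Σ = 1/288  ⇒  CG² = 373248/11*(1/288)² = 9/22
CG = +√(9/22) = +0.639602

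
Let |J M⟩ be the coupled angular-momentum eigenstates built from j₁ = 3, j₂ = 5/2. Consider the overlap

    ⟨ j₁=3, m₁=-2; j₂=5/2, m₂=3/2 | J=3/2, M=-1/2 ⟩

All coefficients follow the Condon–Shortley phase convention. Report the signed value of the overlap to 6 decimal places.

-0.218218

j₁+j₂−J=4  J+j₁−j₂=2  J−j₁+j₂=1  j₁+j₂+J+1=8
(j₁±m₁, j₂±m₂, J±M) = (1,5,4,1,1,2)
P² = 192/7
sum k=3..4:
  [3] −1/12 = -1/12
  [4] +1/24 = 1/24
S = -1/24
C² = P²·S² = 1/21 ; C = -0.218218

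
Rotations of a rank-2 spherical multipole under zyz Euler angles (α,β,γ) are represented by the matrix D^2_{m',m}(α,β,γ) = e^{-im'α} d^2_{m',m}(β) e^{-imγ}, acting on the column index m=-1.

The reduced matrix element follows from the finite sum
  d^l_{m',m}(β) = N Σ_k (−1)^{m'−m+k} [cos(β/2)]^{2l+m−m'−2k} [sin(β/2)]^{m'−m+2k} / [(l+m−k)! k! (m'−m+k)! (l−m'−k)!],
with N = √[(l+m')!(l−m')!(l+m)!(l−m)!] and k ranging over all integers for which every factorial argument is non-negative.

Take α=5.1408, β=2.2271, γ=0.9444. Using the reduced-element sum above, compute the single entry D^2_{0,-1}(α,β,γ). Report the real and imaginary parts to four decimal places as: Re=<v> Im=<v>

Re=0.3471 Im=0.4797

First d^2_{0,-1}(β=2.2271), then the phase factors e^{-i(0)α} and e^{-i(-1)γ}:
c=cos(2.227100/2)=0.441479, s=sin(2.227100/2)=0.897272; N=√[2·2·1·6]=4.898979
k: max(0,(-1)−(0))=0 … min(2+(-1),2−(0))=1
  k=0: (−1)^1·4.8990/(2)·0.4415^3·0.8973^1 = -0.189117
  k=1: (−1)^2·4.8990/(2)·0.4415^1·0.8973^3 = +0.781191
d^2_{0,-1}(2.2271) = -0.189117 +0.781191 = +0.592075
D = (+1.000000+0.000000i)·(+0.592075)·(+0.586229+0.810145i) = +0.347091+0.479667i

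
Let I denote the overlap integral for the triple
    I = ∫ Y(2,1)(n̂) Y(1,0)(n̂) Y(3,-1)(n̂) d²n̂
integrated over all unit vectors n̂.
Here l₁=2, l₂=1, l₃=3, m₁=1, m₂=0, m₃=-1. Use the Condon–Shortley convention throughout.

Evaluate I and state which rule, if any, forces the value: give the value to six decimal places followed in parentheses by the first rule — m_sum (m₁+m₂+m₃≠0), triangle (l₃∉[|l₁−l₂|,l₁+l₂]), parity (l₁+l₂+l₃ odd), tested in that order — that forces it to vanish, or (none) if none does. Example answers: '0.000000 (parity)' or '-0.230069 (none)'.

-0.233597 (none)

m-sum 0 ✓  L=6 even ✓  1≤3≤3 ✓
Π(2lᵢ+1) = 5×3×7 = 105
triangle coeff Δ(2,1,3) = 1/105
Σ_t [0,0]: t=0:+1/4 = 1/4
(3j)²=3/35 [(2 1 3; 0 0 0)], sign=-1
Σ_t [0,0]: t=0:+1/6 = 1/6
(3j)²=8/105 [(2 1 3; 1 0 -1)], sign=+1
⇒ 4πI² = 24/35
I = (-1)√(24/35/(4π)) = -0.23359668
No selection rule forces the value: the integral is nonzero (none).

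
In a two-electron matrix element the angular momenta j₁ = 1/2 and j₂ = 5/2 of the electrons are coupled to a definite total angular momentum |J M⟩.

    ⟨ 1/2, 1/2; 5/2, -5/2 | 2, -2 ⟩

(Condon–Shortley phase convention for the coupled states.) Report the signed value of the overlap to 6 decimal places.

√[5·1!0!4!/6! · 1!0!0!5!0!4!] = √(480)
  +(−1)^0/∏(0,1,0,0,0,4)! = 1/24  (running 1/24)
⟨..|..⟩ = √(480)·(1/24) = +0.912871

+√(5/6) = +0.912871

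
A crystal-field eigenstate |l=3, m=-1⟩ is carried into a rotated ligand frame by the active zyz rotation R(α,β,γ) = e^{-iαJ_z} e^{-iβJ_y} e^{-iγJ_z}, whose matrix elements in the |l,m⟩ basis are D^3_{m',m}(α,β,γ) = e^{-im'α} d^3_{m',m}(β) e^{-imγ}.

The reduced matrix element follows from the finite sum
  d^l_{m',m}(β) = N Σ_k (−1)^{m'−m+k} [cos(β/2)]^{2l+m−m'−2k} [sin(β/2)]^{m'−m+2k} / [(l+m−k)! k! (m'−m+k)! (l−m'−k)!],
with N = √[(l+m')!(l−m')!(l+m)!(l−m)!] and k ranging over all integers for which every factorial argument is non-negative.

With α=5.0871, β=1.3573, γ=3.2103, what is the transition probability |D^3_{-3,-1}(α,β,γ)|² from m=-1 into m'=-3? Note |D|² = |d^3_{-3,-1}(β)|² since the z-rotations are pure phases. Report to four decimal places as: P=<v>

D^3_{-3,-1}(5.0871,1.3573,3.2103) = e^{-i·-3·5.0871}·d^3_{-3,-1}(1.3573)·e^{-i·-1·3.2103}. Compute d first:
With c≡cos(β/2)=0.778421 and s≡sin(β/2)=0.627743, N=[1·720·2·24]^{1/2}=185.903201
k∈{2} keeps every argument non-negative
  k=2: (−1)^0·185.9032/(48)·0.7784^4·0.6277^2 = +0.560360
d^3_{-3,-1}(1.3573) = +0.560360
|D^3_{-3,-1}|² = |d^3_{-3,-1}(β)|² = (+0.560360)² = 0.314003 (the z-rotation phases have unit modulus)

P=0.3140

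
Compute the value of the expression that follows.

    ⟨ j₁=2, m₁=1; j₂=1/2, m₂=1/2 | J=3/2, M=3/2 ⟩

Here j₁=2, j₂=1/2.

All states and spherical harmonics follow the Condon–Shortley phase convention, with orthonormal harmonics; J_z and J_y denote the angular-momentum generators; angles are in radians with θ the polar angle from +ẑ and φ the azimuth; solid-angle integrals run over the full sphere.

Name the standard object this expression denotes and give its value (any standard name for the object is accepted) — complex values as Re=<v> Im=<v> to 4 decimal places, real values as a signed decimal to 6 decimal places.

Clebsch–Gordan coefficient, −√(1/5) ≈ -0.447214

This is a Clebsch–Gordan (vector-coupling) coefficient.
triangle: 1!·3!·0!/5! = 6/120
(j±m)!: 3!·1!·1!·0!·3!·0! = 36
prefactor² = (2J+1)·Δ·N² = 36/5
  k=1: −1/(1!·0!·0!·0!·3!·0!) = -1/6
Σ = -1/6  ⇒  CG² = 36/5·(-1/6)² = 1/5
CG = −√(1/5) = -0.447214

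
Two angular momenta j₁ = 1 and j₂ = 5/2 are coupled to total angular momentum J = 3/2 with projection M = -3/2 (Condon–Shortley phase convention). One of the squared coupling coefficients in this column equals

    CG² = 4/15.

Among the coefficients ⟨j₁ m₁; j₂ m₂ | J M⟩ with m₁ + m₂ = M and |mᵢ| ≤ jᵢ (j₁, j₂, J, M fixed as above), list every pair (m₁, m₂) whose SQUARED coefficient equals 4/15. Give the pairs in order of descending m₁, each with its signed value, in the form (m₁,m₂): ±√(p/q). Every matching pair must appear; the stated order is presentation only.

Admissible pairs with m₁+m₂ = M = -3/2: (-1,-1/2), (0,-3/2), (1,-5/2)
  (m₁,m₂)=(1,-5/2): CG² = 2/3, CG = +√(2/3)
  (m₁,m₂)=(0,-3/2): CG² = 4/15, CG = −√(4/15)   ← matches the target
  (m₁,m₂)=(-1,-1/2): CG² = 1/15, CG = +√(1/15)
Pairs with CG² = 4/15: (0,-3/2): −√(4/15)

(0,-3/2): −√(4/15)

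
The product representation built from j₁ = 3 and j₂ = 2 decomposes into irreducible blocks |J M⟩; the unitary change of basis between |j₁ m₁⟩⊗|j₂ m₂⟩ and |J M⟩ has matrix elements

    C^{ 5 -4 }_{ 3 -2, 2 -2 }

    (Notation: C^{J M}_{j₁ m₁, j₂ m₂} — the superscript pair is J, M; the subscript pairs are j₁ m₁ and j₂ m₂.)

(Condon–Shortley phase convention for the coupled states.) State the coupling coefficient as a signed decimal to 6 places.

+√(3/5) ≈ +0.774597

√[11·0!6!4!/11! · 1!5!0!4!1!9!] = √(4976640)
  +(−1)^0/∏(0,0,5,0,1,4)! = 1/2880  (running 1/2880)
⟨..|..⟩ = √(4976640)·(1/2880) = +0.774597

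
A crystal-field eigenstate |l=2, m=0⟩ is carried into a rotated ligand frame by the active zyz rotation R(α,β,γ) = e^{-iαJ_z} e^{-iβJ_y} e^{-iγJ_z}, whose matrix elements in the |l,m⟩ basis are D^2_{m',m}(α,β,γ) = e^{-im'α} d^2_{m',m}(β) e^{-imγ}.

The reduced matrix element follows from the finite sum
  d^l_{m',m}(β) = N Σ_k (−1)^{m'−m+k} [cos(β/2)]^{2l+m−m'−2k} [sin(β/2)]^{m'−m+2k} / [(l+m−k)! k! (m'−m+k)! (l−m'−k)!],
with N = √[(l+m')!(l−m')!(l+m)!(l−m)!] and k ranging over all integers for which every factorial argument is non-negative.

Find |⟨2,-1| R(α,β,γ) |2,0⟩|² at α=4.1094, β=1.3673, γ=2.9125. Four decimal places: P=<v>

P=0.0588

Split into d^2_{-1,0}(β=1.3673) × two z-phases.
c=cos(1.367300/2)=0.775272, s=sin(1.367300/2)=0.631627; N=√[1·6·2·2]=4.898979
Admissible k: 1..2 (factorial args all ≥0)
  k=1: (−1)^0·4.8990/(2)·0.7753^3·0.6316^1 = +0.720940
  k=2: (−1)^1·4.8990/(2)·0.7753^1·0.6316^3 = -0.478533
d^2_{-1,0}(1.3673) = +0.720940 -0.478533 = +0.242407
|D^2_{-1,0}|² = |d^2_{-1,0}(β)|² = (+0.242407)² = 0.058761 (the z-rotation phases have unit modulus)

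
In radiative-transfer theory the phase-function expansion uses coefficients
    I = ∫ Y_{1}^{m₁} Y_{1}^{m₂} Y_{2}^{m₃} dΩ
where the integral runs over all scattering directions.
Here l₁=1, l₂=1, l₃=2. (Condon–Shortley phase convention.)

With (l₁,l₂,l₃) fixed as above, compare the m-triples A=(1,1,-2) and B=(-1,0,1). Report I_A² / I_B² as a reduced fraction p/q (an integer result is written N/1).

2/1

l's match ⇒ only the (l;m) 3-j factors differ between A and B.
A: triangle coeff Δ(1,1,2) = 1/30; Σ_t [0,0]: t=0:+1/4 = 1/4; (3j)²=1/5 [(1 1 2; 1 1 -2)], sign=+1
B: triangle coeff Δ(1,1,2) = 1/30; Σ_t [0,0]: t=0:+1/2 = 1/2; (3j)²=1/10 [(1 1 2; -1 0 1)], sign=-1
I_A²/I_B² = (1/5)/(1/10) = 2/1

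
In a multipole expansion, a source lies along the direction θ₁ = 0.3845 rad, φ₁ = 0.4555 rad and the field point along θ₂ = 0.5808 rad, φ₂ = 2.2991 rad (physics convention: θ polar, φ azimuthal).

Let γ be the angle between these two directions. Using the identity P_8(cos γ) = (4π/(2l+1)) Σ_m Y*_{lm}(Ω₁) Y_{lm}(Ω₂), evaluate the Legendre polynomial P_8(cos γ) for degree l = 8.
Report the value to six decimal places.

0.278036

Summing Y*_{l m}(θ₁,φ₁)·Y_{l m}(θ₂,φ₂) over m ∈ [−8, 8]; prefactor 4π/(2·8+1) = 0.739198:
  m=-8: (-0.00018 - 0.00010j) × (0.00380 + 0.00187j) = -0.00000 - 0.00000j  (running Σ = -0.00000 - 0.00000j)
  m=-7: (-0.00199 - 0.00009j) × (-0.02391 + 0.00971j) = 0.00005 - 0.00002j  (running Σ = 0.00005 - 0.00002j)
  m=-6: (-0.01144 + 0.00495j) × (0.03272 - 0.09176j) = 0.00008 + 0.00121j  (running Σ = 0.00013 + 0.00119j)
  m=-5: (-0.03594 + 0.04210j) × (0.12129 + 0.22206j) = -0.01371 - 0.00288j  (running Σ = -0.01358 - 0.00168j)
  m=-4: (-0.04437 + 0.17289j) × (-0.43548 - 0.10122j) = 0.03682 - 0.07080j  (running Σ = 0.02324 - 0.07248j)
  m=-3: (0.08197 + 0.39565j) × (0.38248 - 0.26968j) = 0.13805 + 0.12923j  (running Σ = 0.16129 + 0.05674j)
  m=-2: (0.34773 + 0.44823j) × (-0.01143 + 0.09970j) = -0.04866 + 0.02954j  (running Σ = 0.11263 + 0.08629j)
  m=-1: (0.24959 + 0.12227j) × (0.25381 + 0.28458j) = 0.02856 + 0.10206j  (running Σ = 0.14119 + 0.18835j)
  m=0: (-0.39747 + 0.00000j) × (-0.23589 + 0.00000j) = 0.09376 + 0.00000j  (running Σ = 0.23495 + 0.18835j)
  m=1: (-0.24959 + 0.12227j) × (-0.25381 + 0.28458j) = 0.02856 - 0.10206j  (running Σ = 0.26350 + 0.08629j)
  m=2: (0.34773 - 0.44823j) × (-0.01143 - 0.09970j) = -0.04866 - 0.02954j  (running Σ = 0.21484 + 0.05674j)
  m=3: (-0.08197 + 0.39565j) × (-0.38248 - 0.26968j) = 0.13805 - 0.12923j  (running Σ = 0.35289 - 0.07248j)
  m=4: (-0.04437 - 0.17289j) × (-0.43548 + 0.10122j) = 0.03682 + 0.07080j  (running Σ = 0.38971 - 0.00168j)
  m=5: (0.03594 + 0.04210j) × (-0.12129 + 0.22206j) = -0.01371 + 0.00288j  (running Σ = 0.37600 + 0.00119j)
  m=6: (-0.01144 - 0.00495j) × (0.03272 + 0.09176j) = 0.00008 - 0.00121j  (running Σ = 0.37608 - 0.00002j)
  m=7: (0.00199 - 0.00009j) × (0.02391 + 0.00971j) = 0.00005 + 0.00002j  (running Σ = 0.37613 - 0.00000j)
  m=8: (-0.00018 + 0.00010j) × (0.00380 - 0.00187j) = -0.00000 + 0.00000j  (running Σ = 0.37613 - 0.00000j)
Accumulated sum 0.37613 - 0.00000j; after 4π/(2l+1) scaling, 0.27804 - 0.00000j ⇒ P_8 = 0.278036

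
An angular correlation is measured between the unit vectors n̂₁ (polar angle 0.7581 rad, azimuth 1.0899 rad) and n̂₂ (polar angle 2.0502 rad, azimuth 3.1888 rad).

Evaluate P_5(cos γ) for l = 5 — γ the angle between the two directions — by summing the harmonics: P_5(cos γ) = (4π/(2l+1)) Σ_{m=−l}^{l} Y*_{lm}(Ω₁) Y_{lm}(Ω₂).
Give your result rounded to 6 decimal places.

0.253456

Summing Y*_{l m}(θ₁,φ₁)·Y_{l m}(θ₂,φ₂) over m ∈ [−5, 5]; prefactor 4π/(2·5+1) = 1.142397:
  term(m=-5) = -0.008743+0.015962i   from Y*(Ω₁)=+0.047930-0.052798i, Y(Ω₂)=-0.248147+0.059684i
  term(m=-4) = +0.051513+0.085622i   from Y*(Ω₁)=-0.082287-0.223490i, Y(Ω₂)=-0.412109+0.078757i
  term(m=-3) = +0.093082-0.001258i   from Y*(Ω₁)=-0.417685-0.053803i, Y(Ω₂)=-0.218833+0.031200i
  term(m=-2) = -0.037088+0.065596i   from Y*(Ω₁)=-0.193634+0.277637i, Y(Ω₂)=+0.221627-0.020987i
  term(m=-1) = -0.017614-0.030193i   from Y*(Ω₁)=-0.055349-0.106084i, Y(Ω₂)=+0.291806-0.013786i
  term(m=+0) = +0.059562+0.000000i   from Y*(Ω₁)=-0.373158-0.000000i, Y(Ω₂)=-0.159617+0.000000i
  term(m=+1) = -0.017614+0.030193i   from Y*(Ω₁)=+0.055349-0.106084i, Y(Ω₂)=-0.291806-0.013786i
  term(m=+2) = -0.037088-0.065596i   from Y*(Ω₁)=-0.193634-0.277637i, Y(Ω₂)=+0.221627+0.020987i
  term(m=+3) = +0.093082+0.001258i   from Y*(Ω₁)=+0.417685-0.053803i, Y(Ω₂)=+0.218833+0.031200i
  term(m=+4) = +0.051513-0.085622i   from Y*(Ω₁)=-0.082287+0.223490i, Y(Ω₂)=-0.412109-0.078757i
  term(m=+5) = -0.008743-0.015962i   from Y*(Ω₁)=-0.047930-0.052798i, Y(Ω₂)=+0.248147+0.059684i
Σ over m = +0.221863-0.000000i; ×(4π/11) → +0.253456-0.000000i. Real part: 0.253456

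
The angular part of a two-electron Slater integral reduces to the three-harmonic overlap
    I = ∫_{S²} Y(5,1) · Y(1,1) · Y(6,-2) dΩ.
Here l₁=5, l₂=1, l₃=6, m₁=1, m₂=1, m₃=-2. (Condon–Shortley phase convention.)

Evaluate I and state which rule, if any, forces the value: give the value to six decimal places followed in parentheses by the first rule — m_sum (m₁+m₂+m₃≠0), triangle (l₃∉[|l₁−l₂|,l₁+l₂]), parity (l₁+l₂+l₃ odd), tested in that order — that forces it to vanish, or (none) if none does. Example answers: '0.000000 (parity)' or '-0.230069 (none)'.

Rules hold: Σm=0, L=12 even, 4≤6≤6.
N = 11·3·13 = 429
Δ = 0!·10!·2!/13! = 1/858
Racah Σ t=0..0: t=0:+1/14400 = 1/14400
⇒ 3j(5 1 6; 0 0 0)² = 6/143, sgn +1
Racah Σ t=0..0: t=0:+1/34560 = 1/34560
⇒ 3j(5 1 6; 1 1 -2)² = 14/429, sgn +1
4πI² = N·(3j₀)²·(3jₘ)² = 84/143
I = +1·√(0.587413/4π) = 0.21620548
No selection rule forces the value: the integral is nonzero (none).

0.216205 (none)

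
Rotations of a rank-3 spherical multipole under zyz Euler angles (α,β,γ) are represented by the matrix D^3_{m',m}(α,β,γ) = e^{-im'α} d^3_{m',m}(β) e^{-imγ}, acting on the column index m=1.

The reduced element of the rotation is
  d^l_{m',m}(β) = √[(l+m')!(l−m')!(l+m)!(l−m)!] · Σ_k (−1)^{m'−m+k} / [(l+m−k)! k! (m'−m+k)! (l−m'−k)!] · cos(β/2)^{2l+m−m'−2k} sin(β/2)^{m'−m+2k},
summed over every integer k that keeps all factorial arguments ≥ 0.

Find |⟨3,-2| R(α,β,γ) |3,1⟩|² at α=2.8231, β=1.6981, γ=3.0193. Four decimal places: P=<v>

P=0.0748

First d^3_{-2,1}(β=1.6981), then the phase factors e^{-i(-2)α} and e^{-i(1)γ}:
Half-angle: c=0.660697, s=0.750653. N=√(1·120·24·2)=75.894664
The bounds max(0,m−m')=3 and min(l+m,l−m')=4 give 2 terms
  k=3: (−1)^0·75.8947/(12)·0.6607^3·0.7507^3 = +0.771532
  k=4: (−1)^1·75.8947/(24)·0.6607^1·0.7507^5 = -0.497965
d^3_{-2,1}(1.6981) = +0.771532 -0.497965 = +0.273567
|D^3_{-2,1}|² = |d^3_{-2,1}(β)|² = (+0.273567)² = 0.074839 (the z-rotation phases have unit modulus)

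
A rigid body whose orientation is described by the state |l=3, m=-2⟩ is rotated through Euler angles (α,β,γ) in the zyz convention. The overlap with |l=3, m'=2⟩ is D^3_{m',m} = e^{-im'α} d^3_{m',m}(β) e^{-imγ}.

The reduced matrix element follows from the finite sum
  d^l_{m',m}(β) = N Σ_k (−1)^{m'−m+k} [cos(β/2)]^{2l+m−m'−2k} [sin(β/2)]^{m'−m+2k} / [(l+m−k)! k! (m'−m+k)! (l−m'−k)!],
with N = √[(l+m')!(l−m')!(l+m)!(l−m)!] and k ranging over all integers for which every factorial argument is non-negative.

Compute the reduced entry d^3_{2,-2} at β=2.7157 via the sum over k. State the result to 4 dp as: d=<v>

d^3_{2,-2}(β=2.7157) via the finite sum:
c=cos(2.715700/2)=0.211341, s=sin(2.715700/2)=0.977412; N=√[120·1·1·120]=120.000000
Admissible k: 0..1 (factorial args all ≥0)
  k=0: (−1)^4·120.0000/(24)·0.2113^2·0.9774^4 = +0.203820
  k=1: (−1)^5·120.0000/(120)·0.2113^0·0.9774^6 = -0.871901
d^3_{2,-2}(2.7157) = +0.203820 -0.871901 = -0.668081

d=-0.6681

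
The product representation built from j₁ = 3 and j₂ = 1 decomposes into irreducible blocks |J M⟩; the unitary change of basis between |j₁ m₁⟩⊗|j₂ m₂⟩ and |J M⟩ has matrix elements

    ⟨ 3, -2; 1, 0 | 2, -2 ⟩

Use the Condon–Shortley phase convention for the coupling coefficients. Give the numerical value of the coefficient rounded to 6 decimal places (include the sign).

√[5·2!4!0!/7! · 1!5!1!1!0!4!] = √(960/7)
  +(−1)^1/∏(1,1,4,0,0,0)! = -1/24  (running -1/24)
⟨..|..⟩ = √(960/7)·(-1/24) = -0.487950

-0.487950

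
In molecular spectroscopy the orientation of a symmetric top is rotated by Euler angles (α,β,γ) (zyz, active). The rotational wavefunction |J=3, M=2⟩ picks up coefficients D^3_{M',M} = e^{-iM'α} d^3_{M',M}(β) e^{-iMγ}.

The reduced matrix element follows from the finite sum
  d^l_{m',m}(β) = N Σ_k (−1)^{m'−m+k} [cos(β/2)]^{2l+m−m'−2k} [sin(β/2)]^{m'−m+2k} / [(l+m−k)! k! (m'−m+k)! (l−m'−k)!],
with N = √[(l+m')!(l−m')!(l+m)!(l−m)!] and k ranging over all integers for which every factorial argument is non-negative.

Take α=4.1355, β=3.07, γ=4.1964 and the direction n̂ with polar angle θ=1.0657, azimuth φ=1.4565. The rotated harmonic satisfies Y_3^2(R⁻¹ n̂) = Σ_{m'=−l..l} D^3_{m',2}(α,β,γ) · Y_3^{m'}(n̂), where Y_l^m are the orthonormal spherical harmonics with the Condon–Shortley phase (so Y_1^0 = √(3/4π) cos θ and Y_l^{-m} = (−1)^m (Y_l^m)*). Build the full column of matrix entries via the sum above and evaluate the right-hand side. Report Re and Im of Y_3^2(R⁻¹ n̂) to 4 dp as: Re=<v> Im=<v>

Need the full column D^3_{m',2} for m'=−3..3 at α=4.1355, β=3.0700, γ=4.1964.
cos(β/2)=0.035789, sin(β/2)=0.999359
d^3_{-3,2}: single k=5 term ⇒ +0.087384;  D = -0.056206-0.066908i
d^3_{-2,2}: k∈[4..5] ⇒ +0.006388 -0.996162 = -0.989775;  D = -0.982442+0.120257i
d^3_{-1,2}: k∈[3..4] ⇒ +0.000289 -0.112812 = -0.112522;  D = +0.049458-0.101070i
d^3_{0,2}: k∈[2..3] ⇒ +0.000009 -0.006997 = -0.006988;  D = +0.003586+0.005998i
d^3_{1,2}: k∈[1..2] ⇒ +0.000000 -0.000289 = -0.000289;  D = -0.000289-0.000011i
d^3_{2,2}: k∈[0..1] ⇒ +0.000000 -0.000008 = -0.000008;  D = +0.000005-0.000007i
d^3_{3,2}: single k=0 term ⇒ -0.000000;  D = +0.000000+0.000000i
Y_3^{m'}(θ=1.0657,φ=1.4565) and Σ D·Y over m':
  (-0.0562-0.0669i)·(-0.0940+0.2634i)  (-0.9824+0.1203i)·(-0.3689-0.0858i)  (+0.0495-0.1011i)·(+0.0055-0.0480i)  (+0.0036+0.0060i)·(-0.3303+0.0000i)  (-0.0003-0.0000i)·(-0.0055-0.0480i)  (+0.0000-0.0000i)·(-0.3689+0.0858i)  (+0.0000+0.0000i)·(+0.0940+0.2634i)
Y_3^2(R⁻¹ n̂) = +0.389870+0.026551i

Re=0.3899 Im=0.0266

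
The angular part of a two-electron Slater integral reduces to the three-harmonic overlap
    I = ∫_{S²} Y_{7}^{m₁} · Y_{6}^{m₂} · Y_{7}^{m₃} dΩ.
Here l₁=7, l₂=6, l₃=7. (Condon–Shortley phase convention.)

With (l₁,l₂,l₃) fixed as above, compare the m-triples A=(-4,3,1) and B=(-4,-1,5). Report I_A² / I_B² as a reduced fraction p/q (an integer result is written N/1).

250/297

l's match ⇒ only the (l;m) 3-j factors differ between A and B.
A: triangle coeff Δ(7,6,7) = 1/2444321880; Σ_t [3,6]: t=3:−1/1045094400 t=4:+1/29030400 t=5:−1/8294400 t=6:+1/18662400 = -1/29859840; (3j)²=175/25194 [(7 6 7; -4 3 1)], sign=-1
B: triangle coeff Δ(7,6,7) = 1/2444321880; Σ_t [3,5]: t=3:−1/69672960 t=4:+1/29030400 t=5:−1/124416000 = 1/82944000; (3j)²=693/83980 [(7 6 7; -4 -1 5)], sign=+1
I_A²/I_B² = (175/25194)/(693/83980) = 250/297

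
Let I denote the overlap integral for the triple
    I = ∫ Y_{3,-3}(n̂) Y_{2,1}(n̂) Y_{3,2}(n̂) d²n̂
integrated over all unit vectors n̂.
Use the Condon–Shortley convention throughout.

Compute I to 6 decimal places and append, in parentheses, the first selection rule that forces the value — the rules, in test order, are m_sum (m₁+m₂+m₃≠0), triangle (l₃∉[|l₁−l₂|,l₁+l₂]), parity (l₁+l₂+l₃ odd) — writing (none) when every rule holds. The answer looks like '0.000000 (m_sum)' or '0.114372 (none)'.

m-sum 0 ✓  L=8 even ✓  1≤3≤5 ✓
Π(2lᵢ+1) = 7×5×7 = 245
triangle coeff Δ(3,2,3) = 1/3780
Σ_t [0,2]: t=0:+1/24 t=1:−1/4 t=2:+1/24 = -1/6
(3j)²=4/105 [(3 2 3; 0 0 0)], sign=+1
Σ_t [2,2]: t=2:+1/48 = 1/48
(3j)²=5/84 [(3 2 3; -3 1 2)], sign=-1
⇒ 4πI² = 5/9
I = (-1)√(5/9/(4π)) = -0.21026104
No selection rule forces the value: the integral is nonzero (none).

-0.210261 (none)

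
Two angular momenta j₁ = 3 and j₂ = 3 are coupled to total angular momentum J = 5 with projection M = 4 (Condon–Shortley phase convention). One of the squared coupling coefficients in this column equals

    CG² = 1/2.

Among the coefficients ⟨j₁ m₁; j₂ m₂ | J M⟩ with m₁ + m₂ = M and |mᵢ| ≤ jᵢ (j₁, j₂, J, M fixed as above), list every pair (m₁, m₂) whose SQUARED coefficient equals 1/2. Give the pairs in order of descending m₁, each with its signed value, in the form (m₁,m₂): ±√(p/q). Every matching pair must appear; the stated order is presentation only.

Admissible pairs with m₁+m₂ = M = 4: (1,3), (2,2), (3,1)
  (m₁,m₂)=(3,1): CG² = 1/2, CG = +√(1/2)   ← matches the target
  (m₁,m₂)=(2,2): CG² = 0/1, CG = 0
  (m₁,m₂)=(1,3): CG² = 1/2, CG = −√(1/2)   ← matches the target
Pairs with CG² = 1/2: (3,1): +√(1/2); (1,3): −√(1/2)

(3,1): +√(1/2); (1,3): −√(1/2)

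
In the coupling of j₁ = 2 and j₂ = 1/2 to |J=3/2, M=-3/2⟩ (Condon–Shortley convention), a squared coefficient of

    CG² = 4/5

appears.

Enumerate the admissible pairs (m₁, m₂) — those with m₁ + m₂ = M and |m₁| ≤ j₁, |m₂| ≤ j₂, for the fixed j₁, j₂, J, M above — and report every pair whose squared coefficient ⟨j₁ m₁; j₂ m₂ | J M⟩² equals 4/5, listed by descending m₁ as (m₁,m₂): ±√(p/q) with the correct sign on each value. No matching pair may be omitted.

(-2,1/2): −√(4/5)

Admissible pairs with m₁+m₂ = M = -3/2: (-2,1/2), (-1,-1/2)
  (m₁,m₂)=(-1,-1/2): CG² = 1/5, CG = +√(1/5)
  (m₁,m₂)=(-2,1/2): CG² = 4/5, CG = −√(4/5)   ← matches the target
Pairs with CG² = 4/5: (-2,1/2): −√(4/5)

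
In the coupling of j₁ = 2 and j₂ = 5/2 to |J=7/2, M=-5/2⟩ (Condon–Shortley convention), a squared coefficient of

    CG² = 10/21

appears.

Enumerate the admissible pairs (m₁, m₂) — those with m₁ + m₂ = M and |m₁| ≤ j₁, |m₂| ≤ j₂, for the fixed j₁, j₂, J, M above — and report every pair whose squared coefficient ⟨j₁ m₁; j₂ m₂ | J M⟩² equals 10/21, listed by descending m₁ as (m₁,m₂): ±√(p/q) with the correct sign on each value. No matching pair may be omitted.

Admissible pairs with m₁+m₂ = M = -5/2: (-2,-1/2), (-1,-3/2), (0,-5/2)
  (m₁,m₂)=(0,-5/2): CG² = 10/21, CG = +√(10/21)   ← matches the target
  (m₁,m₂)=(-1,-3/2): CG² = 1/63, CG = +√(1/63)
  (m₁,m₂)=(-2,-1/2): CG² = 32/63, CG = −√(32/63)
Pairs with CG² = 10/21: (0,-5/2): +√(10/21)

(0,-5/2): +√(10/21)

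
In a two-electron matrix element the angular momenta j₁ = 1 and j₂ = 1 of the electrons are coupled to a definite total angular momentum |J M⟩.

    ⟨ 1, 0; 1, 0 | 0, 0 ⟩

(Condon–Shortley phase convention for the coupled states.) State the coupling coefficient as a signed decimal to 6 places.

-0.577350

√[1·2!0!0!/3! · 1!1!1!1!0!0!] = √(1/3)
  +(−1)^1/∏(1,1,0,0,0,0)! = -1  (running -1)
⟨..|..⟩ = √(1/3)·(-1) = -0.577350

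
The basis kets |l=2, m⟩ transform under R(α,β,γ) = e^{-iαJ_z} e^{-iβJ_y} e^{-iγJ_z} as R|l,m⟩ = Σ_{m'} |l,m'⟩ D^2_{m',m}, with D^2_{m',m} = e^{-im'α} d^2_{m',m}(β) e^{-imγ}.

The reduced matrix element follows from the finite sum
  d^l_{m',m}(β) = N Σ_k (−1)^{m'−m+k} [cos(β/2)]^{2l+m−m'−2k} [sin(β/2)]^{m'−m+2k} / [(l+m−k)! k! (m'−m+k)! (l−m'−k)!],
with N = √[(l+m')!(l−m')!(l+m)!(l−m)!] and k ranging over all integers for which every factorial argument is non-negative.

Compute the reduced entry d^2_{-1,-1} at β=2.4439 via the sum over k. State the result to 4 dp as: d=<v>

d^2_{-1,-1}(β=2.4439) via the finite sum:
With c≡cos(β/2)=0.341814 and s≡sin(β/2)=0.939768, N=[1·6·1·6]^{1/2}=6.000000
Admissible k: 0..1 (factorial args all ≥0)
  k=0: (−1)^0·6.0000/(6)·0.3418^4·0.9398^0 = +0.013651
  k=1: (−1)^1·6.0000/(2)·0.3418^2·0.9398^2 = -0.309558
d^2_{-1,-1}(2.4439) = +0.013651 -0.309558 = -0.295907

d=-0.2959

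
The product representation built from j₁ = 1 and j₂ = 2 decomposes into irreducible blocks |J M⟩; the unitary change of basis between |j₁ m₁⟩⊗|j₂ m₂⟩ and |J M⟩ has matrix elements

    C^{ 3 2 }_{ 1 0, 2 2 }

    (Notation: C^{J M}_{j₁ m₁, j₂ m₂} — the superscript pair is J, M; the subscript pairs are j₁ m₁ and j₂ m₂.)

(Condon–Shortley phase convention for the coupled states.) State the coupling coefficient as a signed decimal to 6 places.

+√(1/3) = +0.577350

j₁+j₂−J=0  J+j₁−j₂=2  J−j₁+j₂=4  j₁+j₂+J+1=7
(j₁±m₁, j₂±m₂, J±M) = (1,1,4,0,5,1)
P² = 192
sum k=0..0:
  [0] +1/24 = 1/24
S = 1/24
C² = P²·S² = 1/3 ; C = +0.577350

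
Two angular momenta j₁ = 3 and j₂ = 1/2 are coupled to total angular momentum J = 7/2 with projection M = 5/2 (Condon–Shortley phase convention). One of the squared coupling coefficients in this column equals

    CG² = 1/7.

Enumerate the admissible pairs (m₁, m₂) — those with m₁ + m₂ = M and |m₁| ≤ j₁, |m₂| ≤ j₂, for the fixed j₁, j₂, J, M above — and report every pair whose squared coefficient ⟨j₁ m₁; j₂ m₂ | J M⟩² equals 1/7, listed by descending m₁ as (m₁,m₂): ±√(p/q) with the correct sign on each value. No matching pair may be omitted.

(3,-1/2): +√(1/7)

Admissible pairs with m₁+m₂ = M = 5/2: (2,1/2), (3,-1/2)
  (m₁,m₂)=(3,-1/2): CG² = 1/7, CG = +√(1/7)   ← matches the target
  (m₁,m₂)=(2,1/2): CG² = 6/7, CG = +√(6/7)
Pairs with CG² = 1/7: (3,-1/2): +√(1/7)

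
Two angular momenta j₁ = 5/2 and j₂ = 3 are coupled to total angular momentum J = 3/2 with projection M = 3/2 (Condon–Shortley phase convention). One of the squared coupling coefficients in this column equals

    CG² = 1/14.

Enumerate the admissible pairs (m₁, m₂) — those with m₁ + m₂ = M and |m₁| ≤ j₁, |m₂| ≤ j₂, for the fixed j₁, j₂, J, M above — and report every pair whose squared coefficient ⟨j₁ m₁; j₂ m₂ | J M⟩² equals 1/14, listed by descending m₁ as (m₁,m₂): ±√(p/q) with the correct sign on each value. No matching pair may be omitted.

(5/2,-1): +√(1/14)

Admissible pairs with m₁+m₂ = M = 3/2: (-3/2,3), (-1/2,2), (1/2,1), (3/2,0), (5/2,-1)
  (m₁,m₂)=(5/2,-1): CG² = 1/14, CG = +√(1/14)   ← matches the target
  (m₁,m₂)=(3/2,0): CG² = 6/35, CG = −√(6/35)
  (m₁,m₂)=(1/2,1): CG² = 9/35, CG = +√(9/35)
  (m₁,m₂)=(-1/2,2): CG² = 2/7, CG = −√(2/7)
  (m₁,m₂)=(-3/2,3): CG² = 3/14, CG = +√(3/14)
Pairs with CG² = 1/14: (5/2,-1): +√(1/14)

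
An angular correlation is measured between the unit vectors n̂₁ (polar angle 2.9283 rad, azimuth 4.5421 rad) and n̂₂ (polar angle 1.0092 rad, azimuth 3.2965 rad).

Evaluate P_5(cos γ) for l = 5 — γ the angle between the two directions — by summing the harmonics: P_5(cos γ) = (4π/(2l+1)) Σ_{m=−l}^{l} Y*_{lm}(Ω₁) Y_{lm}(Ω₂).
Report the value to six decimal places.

-0.166775

Addition theorem: P_5(cos γ) = (4π/11) Σ_m Y*_{lm}(Ω₁) Y_{lm}(Ω₂), m = −5…5:
  m=-5: (-0.00015 - 0.00013j) × (-0.14411 + 0.14101j) = 0.00004 - 0.00000j  (running Σ = 0.00004 - 0.00000j)
  m=-4: (-0.00224 + 0.00181j) × (0.32657 - 0.23296j) = -0.00031 + 0.00111j  (running Σ = -0.00027 + 0.00111j)
  m=-3: (0.01219 + 0.02174j) × (-0.29110 + 0.14594j) = -0.00672 - 0.00455j  (running Σ = -0.00699 - 0.00344j)
  m=-2: (0.13051 - 0.04625j) × (-0.09188 + 0.02941j) = -0.01063 + 0.00809j  (running Σ = -0.01762 + 0.00465j)
  m=-1: (-0.07798 - 0.45352j) × (0.34321 - 0.05359j) = -0.05107 - 0.15147j  (running Σ = -0.06869 - 0.14682j)
  m=0: (-0.64205 + 0.00000j) × (0.01340 + 0.00000j) = -0.00860 + 0.00000j  (running Σ = -0.07729 - 0.14682j)
  m=1: (0.07798 - 0.45352j) × (-0.34321 - 0.05359j) = -0.05107 + 0.15147j  (running Σ = -0.12837 + 0.00465j)
  m=2: (0.13051 + 0.04625j) × (-0.09188 - 0.02941j) = -0.01063 - 0.00809j  (running Σ = -0.13900 - 0.00344j)
  m=3: (-0.01219 + 0.02174j) × (0.29110 + 0.14594j) = -0.00672 + 0.00455j  (running Σ = -0.14572 + 0.00111j)
  m=4: (-0.00224 - 0.00181j) × (0.32657 + 0.23296j) = -0.00031 - 0.00111j  (running Σ = -0.14603 - 0.00000j)
  m=5: (0.00015 - 0.00013j) × (0.14411 + 0.14101j) = 0.00004 + 0.00000j  (running Σ = -0.14599 + 0.00000j)
Accumulated sum -0.14599 + 0.00000j; after 4π/(2l+1) scaling, -0.16677 + 0.00000j ⇒ P_5 = -0.166775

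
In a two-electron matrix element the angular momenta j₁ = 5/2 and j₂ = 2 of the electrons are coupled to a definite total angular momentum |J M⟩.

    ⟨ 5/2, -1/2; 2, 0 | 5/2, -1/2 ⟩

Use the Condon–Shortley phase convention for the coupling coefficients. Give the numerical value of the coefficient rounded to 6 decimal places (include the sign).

−√(8/35) ≈ -0.478091

√[6·2!3!2!/8! · 2!3!2!2!2!3!] = √(72/35)
  +(−1)^0/∏(0,2,3,2,0,0)! = 1/24  (running 1/24)
  +(−1)^1/∏(1,1,2,1,1,1)! = -1/2  (running -11/24)
  +(−1)^2/∏(2,0,1,0,2,2)! = 1/8  (running -1/3)
⟨..|..⟩ = √(72/35)·(-1/3) = -0.478091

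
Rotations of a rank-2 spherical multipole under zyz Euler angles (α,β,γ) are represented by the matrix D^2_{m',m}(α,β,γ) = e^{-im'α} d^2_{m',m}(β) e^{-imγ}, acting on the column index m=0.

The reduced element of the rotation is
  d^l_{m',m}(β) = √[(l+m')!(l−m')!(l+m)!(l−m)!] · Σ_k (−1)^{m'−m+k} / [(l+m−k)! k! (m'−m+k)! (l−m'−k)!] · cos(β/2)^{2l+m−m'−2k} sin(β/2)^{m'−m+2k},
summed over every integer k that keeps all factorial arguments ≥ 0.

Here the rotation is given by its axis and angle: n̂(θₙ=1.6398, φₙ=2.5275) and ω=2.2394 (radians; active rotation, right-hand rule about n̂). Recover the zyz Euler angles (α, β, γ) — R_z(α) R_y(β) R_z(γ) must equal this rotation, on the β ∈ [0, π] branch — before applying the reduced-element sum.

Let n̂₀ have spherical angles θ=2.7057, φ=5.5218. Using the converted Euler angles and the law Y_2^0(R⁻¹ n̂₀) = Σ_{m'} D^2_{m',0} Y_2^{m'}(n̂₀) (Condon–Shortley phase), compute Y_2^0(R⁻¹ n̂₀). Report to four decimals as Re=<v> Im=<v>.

Axis–angle → zyz. n̂ = (sinθₙcosφₙ, sinθₙsinφₙ, cosθₙ) = (-0.815352, +0.574846, -0.068949), ω = 2.2394.
R = I cosω + sinω [n̂]ₓ + (1−cosω) n̂n̂ᵀ gives
  R = [+0.457010, -0.705142, +0.542141; -0.813349, -0.084602, +0.575592; -0.360008, -0.704001, -0.612190]
β = atan2(√(R₁₃²+R₂₃²), R₃₃) = 2.229624; α = atan2(R₂₃, R₁₃) mod 2π = 0.815317; γ = atan2(R₃₂, −R₃₁) mod 2π = 5.185095
Need the full column D^2_{m',0} for m'=−2..2 at α=0.8153, β=2.2296, γ=5.1851.
cos(β/2)=0.440346, sin(β/2)=0.897828
d^2_{-2,0}: single k=2 term ⇒ +0.382870;  D = -0.022896+0.382184i
d^2_{-1,0}: k∈[1..2] ⇒ +0.187781 -0.780638 = -0.592856;  D = -0.406485-0.431566i
d^2_{0,0}: k∈[0..2] ⇒ +0.037599 -0.625223 +0.649789 = +0.062165;  D = +0.062165+0.000000i
d^2_{1,0}: k∈[0..1] ⇒ -0.187781 +0.780638 = +0.592856;  D = +0.406485-0.431566i
d^2_{2,0}: single k=0 term ⇒ +0.382870;  D = -0.022896-0.382184i
Y_2^{m'}(θ=2.7057,φ=5.5218) and Σ D·Y over m':
  (-0.0229+0.3822i)·(+0.0033+0.0688i)  (-0.4065-0.4316i)·(-0.2140-0.2040i)  (+0.0622+0.0000i)·(+0.4621+0.0000i)  (+0.4065-0.4316i)·(+0.2140-0.2040i)  (-0.0229-0.3822i)·(+0.0033-0.0688i)
Y_2^0(R⁻¹ n̂) = -0.026069+0.000000i

Re=-0.0261 Im=0.0000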